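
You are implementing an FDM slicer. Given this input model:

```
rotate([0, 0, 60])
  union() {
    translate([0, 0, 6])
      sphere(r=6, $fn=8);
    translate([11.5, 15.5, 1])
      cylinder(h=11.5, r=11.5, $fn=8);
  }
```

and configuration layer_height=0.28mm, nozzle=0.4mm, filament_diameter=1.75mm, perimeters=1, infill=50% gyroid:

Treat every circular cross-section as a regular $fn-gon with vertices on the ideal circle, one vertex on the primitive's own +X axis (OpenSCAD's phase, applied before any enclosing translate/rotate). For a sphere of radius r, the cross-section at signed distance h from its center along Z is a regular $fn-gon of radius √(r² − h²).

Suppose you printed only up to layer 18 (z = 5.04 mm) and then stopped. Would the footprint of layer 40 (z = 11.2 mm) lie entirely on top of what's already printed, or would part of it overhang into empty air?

entirely on top

Compare the two slices. At z = 5.04: the r=6 sphere contributes a regular 8-gon of circumradius √(6²−0.96²) = 5.923 (area = (8/2)·5.923²·sin(360°/8) = 99.22 mm²); the r=11.5 cylinder at (11.5, 15.5) gives a regular 8-gon of circumradius 11.5 (constant along its height) (area = (8/2)·11.500²·sin(360°/8) = 374.06 mm²); Combining (union): the 2 present regions are separate (no shared area or edge), so areas and boundary lengths simply add and each stays a separate island — area = 473.28 mm²; (rotated 60° about Z; rotation is an isometry so areas/perimeters/island counts are preserved). At z = 11.2: the r=6 sphere contributes a regular 8-gon of circumradius √(6²−5.2²) = 2.993 (area = (8/2)·2.993²·sin(360°/8) = 25.34 mm²); the r=11.5 cylinder at (11.5, 15.5) contributes a regular 8-gon of circumradius 11.5 (area = (8/2)·11.500²·sin(360°/8) = 374.06 mm²); Merging all regions: the 2 present regions are separate (no shared area or edge), so areas and boundary lengths simply add and each stays a separate island — area = 399.40 mm²; (whole slice rotated 60° about Z — lengths, areas and connectivity unchanged). Checking containment: the cross-section at z = 11.2 is a subset of the cross-section at z = 5.04.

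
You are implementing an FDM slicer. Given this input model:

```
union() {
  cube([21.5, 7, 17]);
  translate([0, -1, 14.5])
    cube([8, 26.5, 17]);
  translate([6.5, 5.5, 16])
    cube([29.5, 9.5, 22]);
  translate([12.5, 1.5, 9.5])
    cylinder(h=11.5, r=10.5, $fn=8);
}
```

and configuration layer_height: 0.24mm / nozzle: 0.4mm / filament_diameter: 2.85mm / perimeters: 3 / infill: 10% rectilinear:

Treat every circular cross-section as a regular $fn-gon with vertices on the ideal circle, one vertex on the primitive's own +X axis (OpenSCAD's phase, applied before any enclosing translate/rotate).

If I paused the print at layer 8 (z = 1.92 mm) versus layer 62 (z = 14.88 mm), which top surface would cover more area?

layer 62 (z = 14.88 mm)

Layer 8 (z = 1.92): the cube (footprint 21.5×7) is included at this height (area 150.50 mm²); the cube at (0, -1) is not intersected at this z (z outside [14.5, 31.5]); the cube at (6.5, 5.5) is absent (z outside [16, 38]); the cylinder at (12.5, 1.5) is absent (z outside [9.5, 21]); Taking the union: only the 21.5×7 cube is present, so the union is just that shape — area = 150.50 mm². So its area = 150.50 mm². Layer 62 (z = 14.88): the cube is present — its section is the full 21.5×7 rectangle (area 150.50 mm²); the cube at (0, -1) is present — its section is the full 8×26.5 rectangle (area 212.00 mm²); the cube at (6.5, 5.5) is not intersected at this z (z outside [16, 38]); the r=10.5 cylinder at (12.5, 1.5) contributes a regular 8-gon of circumradius 10.5 (area = (8/2)·10.500²·sin(360°/8) = 311.83 mm²); Taking the union: the regions partially overlap — summed areas 674.33 mm² minus the doubly-counted overlap 198.38 mm² gives 475.96 mm² — area = 475.96 mm². So its area = 475.96 mm². Layer 62 is larger (475.96 vs 150.50 mm²).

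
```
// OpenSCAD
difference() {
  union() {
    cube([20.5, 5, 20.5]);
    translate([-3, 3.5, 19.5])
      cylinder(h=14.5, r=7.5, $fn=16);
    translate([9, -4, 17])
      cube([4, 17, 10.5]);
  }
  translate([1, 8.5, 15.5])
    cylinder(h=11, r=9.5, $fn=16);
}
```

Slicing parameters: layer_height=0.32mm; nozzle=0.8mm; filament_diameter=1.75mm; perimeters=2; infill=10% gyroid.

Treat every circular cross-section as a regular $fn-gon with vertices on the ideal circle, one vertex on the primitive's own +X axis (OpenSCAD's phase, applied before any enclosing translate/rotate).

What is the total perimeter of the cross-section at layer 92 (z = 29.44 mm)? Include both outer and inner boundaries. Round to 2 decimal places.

46.82 mm

At z = 29.44 mm: the cube does not reach this height (z outside [0, 20.5]); the cylinder at (-3, 3.5): section is a regular 16-gon, circumradius r=7.5 (perimeter = 2·16·7.500·sin(180°/16) = 46.82 mm); the cube at (9, -4) is absent (z outside [17, 27.5]); Taking the union: only the r=7.5 cylinder at (-3, 3.5) is present, so the union is just that shape — boundary = 46.82 mm; the cylinder at (1, 8.5) does not reach this height (z outside [15.5, 26.5]); Subtracting the remaining from the first: none of the subtracted shapes is present at this height, so that combined region is unchanged — boundary = 46.82 mm. Overall, the cross-section is a single solid region. Total boundary length (outer) = 46.82 mm.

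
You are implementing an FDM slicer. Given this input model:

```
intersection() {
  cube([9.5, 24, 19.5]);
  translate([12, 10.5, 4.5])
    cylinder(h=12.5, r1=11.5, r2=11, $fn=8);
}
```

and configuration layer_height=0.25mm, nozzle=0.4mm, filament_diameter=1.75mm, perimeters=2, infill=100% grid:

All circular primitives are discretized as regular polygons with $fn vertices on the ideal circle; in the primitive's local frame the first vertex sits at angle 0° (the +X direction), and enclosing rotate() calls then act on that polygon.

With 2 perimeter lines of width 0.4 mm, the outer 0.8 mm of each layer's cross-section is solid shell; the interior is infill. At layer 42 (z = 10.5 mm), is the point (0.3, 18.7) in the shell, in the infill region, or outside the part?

At z = 10.5 mm: the cube (footprint 9.5×24) is included at this height; the cone at (12, 10.5) (r1=11.5→r2=11) has section circumradius 11.260 here — a regular 8-gon; After intersecting: the cone at (12, 10.5) partially overlaps the 9.5×24 cube; clipping to the common part keeps 125.59 mm² — 1 connected region. Overall, the cross-section is a single solid region. The nearest boundary edge runs (0.74, 10.50)→(4.04, 18.46); distance from the point to it = 3.54 mm. The point is not inside any of the regions above, so it lies outside the cross-section (3.54 mm from the nearest boundary).

outside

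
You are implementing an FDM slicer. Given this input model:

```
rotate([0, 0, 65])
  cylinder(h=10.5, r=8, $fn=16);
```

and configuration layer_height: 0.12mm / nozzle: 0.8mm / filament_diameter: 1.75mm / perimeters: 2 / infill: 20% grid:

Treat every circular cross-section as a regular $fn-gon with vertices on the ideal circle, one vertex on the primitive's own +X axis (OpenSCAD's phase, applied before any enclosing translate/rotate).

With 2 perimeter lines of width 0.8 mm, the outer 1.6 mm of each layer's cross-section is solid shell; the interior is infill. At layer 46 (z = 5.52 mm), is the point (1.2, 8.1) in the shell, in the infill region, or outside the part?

outside

At z = 5.52 mm: the cylinder: section is a regular 16-gon, circumradius r=8; (rotated 65° about Z; rotation is an isometry so areas/perimeters/island counts are preserved). Overall, the cross-section is a single solid region. Undo the 65° rotation: the query point maps to (7.848, 2.336) in the un-rotated model frame. The nearest boundary edge runs (8.00, 0.00)→(7.39, 3.06); distance from the point to it = 0.31 mm. The point is not inside any of the regions above, so it lies outside the cross-section (0.31 mm from the nearest boundary).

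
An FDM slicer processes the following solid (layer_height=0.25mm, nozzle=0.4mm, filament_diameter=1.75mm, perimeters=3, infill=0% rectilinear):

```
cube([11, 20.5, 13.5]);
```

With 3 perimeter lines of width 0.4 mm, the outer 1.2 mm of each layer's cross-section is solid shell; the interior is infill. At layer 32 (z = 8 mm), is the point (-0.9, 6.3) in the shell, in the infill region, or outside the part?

outside

At z = 8 mm: the cube (footprint 11×20.5) is included at this height. Overall, the cross-section is a single solid region. The nearest boundary edge runs (0.00, 20.50)→(0.00, 0.00); distance from the point to it = 0.90 mm. The point is not inside any of the regions above, so it lies outside the cross-section (0.90 mm from the nearest boundary).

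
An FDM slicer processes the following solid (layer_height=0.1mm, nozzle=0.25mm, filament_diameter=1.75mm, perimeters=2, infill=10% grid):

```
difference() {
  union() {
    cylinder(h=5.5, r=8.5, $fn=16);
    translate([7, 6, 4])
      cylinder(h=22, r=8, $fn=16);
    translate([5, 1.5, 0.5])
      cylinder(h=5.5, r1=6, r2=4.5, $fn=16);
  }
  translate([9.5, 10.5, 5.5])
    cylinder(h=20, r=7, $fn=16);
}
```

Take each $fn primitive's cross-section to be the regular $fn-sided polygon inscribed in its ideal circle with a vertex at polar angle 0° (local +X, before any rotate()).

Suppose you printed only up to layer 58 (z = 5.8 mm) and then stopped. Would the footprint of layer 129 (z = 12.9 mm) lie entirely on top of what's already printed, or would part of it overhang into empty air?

entirely on top

Compare the two slices. At z = 5.8: the cylinder is absent (z outside [0, 5.5]); the cylinder at (7, 6): section is a regular 16-gon, circumradius r=8 (area = (16/2)·8.000²·sin(360°/16) = 195.93 mm²); the cone at (5, 1.5) contributes a regular 16-gon of circumradius 4.555 (interpolated between r1=6 and r2=4.5 at t=0.964) (area = (16/2)·4.555²·sin(360°/16) = 63.51 mm²); Combining (union): the regions partially overlap — summed areas 259.44 mm² minus the doubly-counted overlap 54.10 mm² gives 205.34 mm² — area = 205.34 mm²; the cylinder at (9.5, 10.5): section is a regular 16-gon, circumradius r=7 (area = (16/2)·7.000²·sin(360°/16) = 150.01 mm²); After the difference (first − rest): starting from the result so far (205.34 mm²), the r=7 cylinder at (9.5, 10.5) partially overlaps it — only the 96.82 mm² overlap (of its 150.01 mm²) is removed, clipping the outline — area = 108.52 mm². At z = 12.9: the cylinder does not reach this height (z outside [0, 5.5]); the r=8 cylinder at (7, 6) contributes a regular 16-gon of circumradius 8 (area = (16/2)·8.000²·sin(360°/16) = 195.93 mm²); the cone at (5, 1.5) is absent (z outside [0.5, 6]); Combining (union): only the r=8 cylinder at (7, 6) is present, so the union is just that shape — area = 195.93 mm²; the cylinder at (9.5, 10.5): section is a regular 16-gon, circumradius r=7 (area = (16/2)·7.000²·sin(360°/16) = 150.01 mm²); Taking the first minus the rest: starting from the result so far (195.93 mm²), the r=7 cylinder at (9.5, 10.5) partially overlaps it — only the 96.82 mm² overlap (of its 150.01 mm²) is removed, clipping the outline — area = 99.11 mm². Checking containment: the cross-section at z = 12.9 is a subset of the cross-section at z = 5.8.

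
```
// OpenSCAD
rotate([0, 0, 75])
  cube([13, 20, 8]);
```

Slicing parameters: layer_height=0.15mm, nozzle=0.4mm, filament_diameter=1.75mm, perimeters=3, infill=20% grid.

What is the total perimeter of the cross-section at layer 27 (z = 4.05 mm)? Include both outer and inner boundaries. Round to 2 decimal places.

66.00 mm

At z = 4.05 mm: the 13×20 cube contributes its full rectangle (perimeter 66.00 mm); (rotated 75° about Z; rotation is an isometry so areas/perimeters/island counts are preserved). Overall, the cross-section is a single solid region. Total boundary length (outer) = 66.00 mm.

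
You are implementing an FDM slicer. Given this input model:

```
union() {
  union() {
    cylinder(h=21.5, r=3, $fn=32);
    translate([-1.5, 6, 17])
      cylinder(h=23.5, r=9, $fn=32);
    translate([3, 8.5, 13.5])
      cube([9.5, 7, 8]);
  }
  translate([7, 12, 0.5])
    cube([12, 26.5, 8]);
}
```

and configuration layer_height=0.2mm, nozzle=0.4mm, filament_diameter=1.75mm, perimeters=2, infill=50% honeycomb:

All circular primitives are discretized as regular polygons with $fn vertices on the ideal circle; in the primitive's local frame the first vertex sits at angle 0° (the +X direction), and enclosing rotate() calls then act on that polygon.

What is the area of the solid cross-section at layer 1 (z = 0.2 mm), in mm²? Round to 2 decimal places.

At z = 0.2 mm: the r=3 cylinder gives a regular 32-gon of circumradius 3 (constant along its height) (area = (32/2)·3.000²·sin(360°/32) = 28.09 mm²); the cylinder at (-1.5, 6) does not reach this height (z outside [17, 40.5]); the cube at (3, 8.5) does not reach this height (z outside [13.5, 21.5]); Combining (union): only the r=3 cylinder is present, so the union is just that shape — area = 28.09 mm²; the cube at (7, 12) does not reach this height (z outside [0.5, 8.5]); Taking the union: only the result so far is present, so the union is just that shape — area = 28.09 mm². Overall, the cross-section is a single solid region. Net area = 28.09 mm².

28.09 mm²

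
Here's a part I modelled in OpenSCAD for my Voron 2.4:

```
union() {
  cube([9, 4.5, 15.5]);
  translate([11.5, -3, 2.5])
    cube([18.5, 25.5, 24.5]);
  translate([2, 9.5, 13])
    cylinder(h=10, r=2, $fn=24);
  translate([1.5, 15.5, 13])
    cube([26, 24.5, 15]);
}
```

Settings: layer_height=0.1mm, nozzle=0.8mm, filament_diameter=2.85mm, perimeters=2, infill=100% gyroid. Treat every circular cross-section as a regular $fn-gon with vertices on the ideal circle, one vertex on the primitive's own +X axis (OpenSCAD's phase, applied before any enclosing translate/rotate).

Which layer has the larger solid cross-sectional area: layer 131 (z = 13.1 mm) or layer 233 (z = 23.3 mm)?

layer 131 (z = 13.1 mm)

Layer 131 (z = 13.1): the cube (footprint 9×4.5) is included at this height (area 40.50 mm²); the cube at (11.5, -3) (footprint 18.5×25.5) is included at this height (area 471.75 mm²); the r=2 cylinder at (2, 9.5) contributes a regular 24-gon of circumradius 2 (area = (24/2)·2.000²·sin(360°/24) = 12.42 mm²); the cube at (1.5, 15.5) is present — its section is the full 26×24.5 rectangle (area 637.00 mm²); Taking the union: the regions partially overlap — summed areas 1161.67 mm² minus the doubly-counted overlap 112.00 mm² gives 1049.67 mm² — area = 1049.67 mm². So its area = 1049.67 mm². Layer 233 (z = 23.3): the cube is absent (z outside [0, 15.5]); the cube at (11.5, -3) (footprint 18.5×25.5) is included at this height (area 471.75 mm²); the cylinder at (2, 9.5) is not intersected at this z (z outside [13, 23]); the 26×24.5 cube at (1.5, 15.5) contributes its full rectangle (area 637.00 mm²); Merging all regions: the regions partially overlap — summed areas 1108.75 mm² minus the doubly-counted overlap 112.00 mm² gives 996.75 mm² — area = 996.75 mm². So its area = 996.75 mm². Layer 131 is larger (1049.67 vs 996.75 mm²).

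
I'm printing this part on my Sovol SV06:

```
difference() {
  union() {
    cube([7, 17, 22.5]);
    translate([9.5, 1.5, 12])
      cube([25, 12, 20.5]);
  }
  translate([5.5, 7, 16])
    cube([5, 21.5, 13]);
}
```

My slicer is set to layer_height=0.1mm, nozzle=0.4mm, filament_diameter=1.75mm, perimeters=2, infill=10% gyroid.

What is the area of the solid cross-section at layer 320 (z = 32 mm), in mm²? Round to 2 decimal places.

300.00 mm²

At z = 32 mm: the cube does not reach this height (z outside [0, 22.5]); the cube at (9.5, 1.5) is present — its section is the full 25×12 rectangle (area 300.00 mm²); Merging all regions: only the 25×12 cube at (9.5, 1.5) is present, so the union is just that shape — area = 300.00 mm²; the cube at (5.5, 7) is not intersected at this z (z outside [16, 29]); Taking the first minus the rest: none of the subtracted shapes is present at this height, so that combined region is unchanged — area = 300.00 mm². Overall, the cross-section is a single solid region. Net area = 300.00 mm².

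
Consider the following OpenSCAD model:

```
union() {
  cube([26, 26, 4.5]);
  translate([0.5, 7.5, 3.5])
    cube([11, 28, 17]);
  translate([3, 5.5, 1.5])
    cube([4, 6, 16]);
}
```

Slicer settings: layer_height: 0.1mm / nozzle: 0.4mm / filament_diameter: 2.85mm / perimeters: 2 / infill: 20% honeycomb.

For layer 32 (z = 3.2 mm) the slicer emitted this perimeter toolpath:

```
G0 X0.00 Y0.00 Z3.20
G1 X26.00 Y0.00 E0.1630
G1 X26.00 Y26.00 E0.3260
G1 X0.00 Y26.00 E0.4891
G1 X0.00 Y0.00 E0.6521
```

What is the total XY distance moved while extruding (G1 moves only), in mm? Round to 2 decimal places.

104.00 mm

Sum the Euclidean lengths of each G1 segment: total = 104.00 mm.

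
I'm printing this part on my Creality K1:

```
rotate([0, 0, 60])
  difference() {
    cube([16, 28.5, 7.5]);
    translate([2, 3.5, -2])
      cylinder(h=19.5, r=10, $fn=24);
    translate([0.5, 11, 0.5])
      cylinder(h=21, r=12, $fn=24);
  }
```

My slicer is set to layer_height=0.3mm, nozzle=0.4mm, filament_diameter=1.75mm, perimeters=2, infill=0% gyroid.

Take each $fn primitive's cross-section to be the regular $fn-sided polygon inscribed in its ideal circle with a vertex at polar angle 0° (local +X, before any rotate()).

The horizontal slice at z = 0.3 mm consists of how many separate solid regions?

1

At z = 0.3 mm: the 16×28.5 cube contributes its full rectangle; the r=10 cylinder at (2, 3.5) contributes a regular 24-gon of circumradius 10; the cylinder at (0.5, 11) is absent (z outside [0.5, 21.5]); Taking the first minus the rest: starting from the 16×28.5 cube, the r=10 cylinder at (2, 3.5) partially overlaps it — only the 138.46 mm² overlap (of its 310.58 mm²) is removed, clipping the outline — 1 connected region; (whole slice rotated 60° about Z — lengths, areas and connectivity unchanged). The result has 1 disconnected region.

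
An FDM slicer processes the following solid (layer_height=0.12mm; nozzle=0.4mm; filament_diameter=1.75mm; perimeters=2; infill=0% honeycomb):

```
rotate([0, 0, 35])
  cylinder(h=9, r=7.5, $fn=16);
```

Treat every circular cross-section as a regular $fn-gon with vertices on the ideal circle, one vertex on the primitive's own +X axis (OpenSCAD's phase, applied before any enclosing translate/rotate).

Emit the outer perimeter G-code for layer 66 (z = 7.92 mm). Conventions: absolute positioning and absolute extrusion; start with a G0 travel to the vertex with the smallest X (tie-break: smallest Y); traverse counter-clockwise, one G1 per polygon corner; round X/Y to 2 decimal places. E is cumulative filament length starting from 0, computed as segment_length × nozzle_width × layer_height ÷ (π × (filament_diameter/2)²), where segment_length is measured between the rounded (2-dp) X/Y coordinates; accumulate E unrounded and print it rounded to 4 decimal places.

G0 X-7.39 Y1.30 Z7.92
G1 X-7.32 Y-1.62 E0.0583
G1 X-6.14 Y-4.30 E0.1167
G1 X-4.03 Y-6.33 E0.1752
G1 X-1.30 Y-7.39 E0.2336
G1 X1.62 Y-7.32 E0.2919
G1 X4.30 Y-6.14 E0.3503
G1 X6.33 Y-4.03 E0.4088
G1 X7.39 Y-1.30 E0.4672
G1 X7.32 Y1.62 E0.5255
G1 X6.14 Y4.30 E0.5839
G1 X4.03 Y6.33 E0.6424
G1 X1.30 Y7.39 E0.7008
G1 X-1.62 Y7.32 E0.7591
G1 X-4.30 Y6.14 E0.8175
G1 X-6.33 Y4.03 E0.8760
G1 X-7.39 Y1.30 E0.9344

At z = 7.92 mm: the cylinder: section is a regular 16-gon, circumradius r=7.5; (whole slice rotated 35° about Z — lengths, areas and connectivity unchanged). The outline is a single polygon with 16 vertices. Extrusion per mm of travel: 0.4 × 0.12 / (π × 0.875²) = 0.019956. Accumulating E over each segment gives final E = 0.9344.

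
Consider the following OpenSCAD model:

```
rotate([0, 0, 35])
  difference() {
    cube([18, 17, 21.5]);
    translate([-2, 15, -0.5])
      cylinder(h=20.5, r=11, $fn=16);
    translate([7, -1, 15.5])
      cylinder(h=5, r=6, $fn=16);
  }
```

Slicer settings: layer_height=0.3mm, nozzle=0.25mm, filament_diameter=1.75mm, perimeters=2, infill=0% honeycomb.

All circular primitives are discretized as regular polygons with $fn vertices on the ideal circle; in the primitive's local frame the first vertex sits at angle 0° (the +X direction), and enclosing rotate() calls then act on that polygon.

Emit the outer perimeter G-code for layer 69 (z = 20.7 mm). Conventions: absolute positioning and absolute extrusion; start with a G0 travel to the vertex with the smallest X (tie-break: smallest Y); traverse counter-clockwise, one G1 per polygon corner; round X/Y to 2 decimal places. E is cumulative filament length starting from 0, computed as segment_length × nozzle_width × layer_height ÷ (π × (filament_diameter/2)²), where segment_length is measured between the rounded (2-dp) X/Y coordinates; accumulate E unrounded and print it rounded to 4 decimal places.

G0 X-9.75 Y13.93 Z20.70
G1 X0.00 Y0.00 E0.5302
G1 X14.74 Y10.32 E1.0912
G1 X4.99 Y24.25 E1.6214
G1 X-9.75 Y13.93 E2.1825

At z = 20.7 mm: the cube is present — its section is the full 18×17 rectangle; the cylinder at (-2, 15) is absent (z outside [-0.5, 20]); the cylinder at (7, -1) is not intersected at this z (z outside [15.5, 20.5]); After the difference (first − rest): none of the subtracted shapes is present at this height, so the 18×17 cube is unchanged — 1 connected region; (whole slice rotated 35° about Z — lengths, areas and connectivity unchanged). The outline is a single polygon with 4 vertices. Extrusion per mm of travel: 0.25 × 0.3 / (π × 0.875²) = 0.031181. Accumulating E over each segment gives final E = 2.1825.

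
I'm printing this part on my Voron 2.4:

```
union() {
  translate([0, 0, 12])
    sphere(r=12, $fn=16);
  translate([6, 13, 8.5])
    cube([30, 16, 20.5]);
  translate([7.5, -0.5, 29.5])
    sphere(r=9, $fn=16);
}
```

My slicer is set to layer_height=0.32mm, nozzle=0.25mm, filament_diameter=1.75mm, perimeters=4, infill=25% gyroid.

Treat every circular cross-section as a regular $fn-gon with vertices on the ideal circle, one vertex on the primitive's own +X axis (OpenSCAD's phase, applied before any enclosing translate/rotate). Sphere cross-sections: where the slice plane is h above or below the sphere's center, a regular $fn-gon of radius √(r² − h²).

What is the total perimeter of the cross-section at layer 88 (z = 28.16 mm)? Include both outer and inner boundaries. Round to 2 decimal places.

147.56 mm

At z = 28.16 mm: the sphere is not intersected at this z (|z−center|=16.160 > r=12); the cube at (6, 13) (footprint 30×16) is included at this height (perimeter 92.00 mm); the r=9 sphere at (7.5, -0.5) slices to a regular 16-gon of circumradius 8.900 (√(r²−h²) with h=1.34 from center) (perimeter = 2·16·8.900·sin(180°/16) = 55.56 mm); Combining (union): the 2 present regions are separate (no shared area or edge), so areas and boundary lengths simply add and each stays a separate island — boundary = 147.56 mm. Overall, the cross-section has 2 separate islands. Total boundary length (outer) = 147.56 mm.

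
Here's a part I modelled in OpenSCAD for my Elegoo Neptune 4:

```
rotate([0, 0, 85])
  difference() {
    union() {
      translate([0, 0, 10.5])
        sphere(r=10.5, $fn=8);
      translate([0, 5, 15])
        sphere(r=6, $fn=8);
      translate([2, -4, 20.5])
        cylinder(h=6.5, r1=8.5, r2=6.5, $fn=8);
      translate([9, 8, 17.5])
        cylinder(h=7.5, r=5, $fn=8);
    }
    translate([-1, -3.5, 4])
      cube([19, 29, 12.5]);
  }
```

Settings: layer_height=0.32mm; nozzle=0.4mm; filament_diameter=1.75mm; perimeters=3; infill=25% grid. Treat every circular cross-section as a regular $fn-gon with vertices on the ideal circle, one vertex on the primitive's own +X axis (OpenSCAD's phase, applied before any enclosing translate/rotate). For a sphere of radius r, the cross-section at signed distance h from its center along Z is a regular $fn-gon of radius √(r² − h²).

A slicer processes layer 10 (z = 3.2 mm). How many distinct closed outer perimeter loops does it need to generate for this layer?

1

At z = 3.2 mm: the sphere: section is a regular 8-gon, circumradius = √(r²−h²) = √(10.5²−7.3²) = 7.547; the sphere at (0, 5) does not reach this height (|z−center|=11.800 > r=6); the cone at (2, -4) does not reach this height (z outside [20.5, 27]); the cylinder at (9, 8) is not intersected at this z (z outside [17.5, 25]); Merging all regions: only the r=10.5 sphere is present, so the union is just that shape — 1 connected region; the cube at (-1, -3.5) is not intersected at this z (z outside [4, 16.5]); After the difference (first − rest): none of the subtracted shapes is present at this height, so the result so far is unchanged — 1 connected region; (rotated 85° about Z; rotation is an isometry so areas/perimeters/island counts are preserved). The result has 1 disconnected region.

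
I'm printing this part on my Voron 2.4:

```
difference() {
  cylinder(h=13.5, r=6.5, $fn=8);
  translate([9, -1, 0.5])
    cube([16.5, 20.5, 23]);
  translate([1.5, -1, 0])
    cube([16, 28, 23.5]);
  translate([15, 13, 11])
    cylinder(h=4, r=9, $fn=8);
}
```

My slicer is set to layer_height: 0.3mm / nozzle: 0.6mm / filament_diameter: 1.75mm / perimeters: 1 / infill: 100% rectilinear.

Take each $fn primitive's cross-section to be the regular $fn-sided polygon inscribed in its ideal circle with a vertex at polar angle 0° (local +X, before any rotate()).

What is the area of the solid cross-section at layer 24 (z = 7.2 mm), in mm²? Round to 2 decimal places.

94.12 mm²

At z = 7.2 mm: the r=6.5 cylinder contributes a regular 8-gon of circumradius 6.5 (area = (8/2)·6.500²·sin(360°/8) = 119.50 mm²); the cube at (9, -1) is present — its section is the full 16.5×20.5 rectangle (area 338.25 mm²); the cube at (1.5, -1) is present — its section is the full 16×28 rectangle (area 448.00 mm²); the cylinder at (15, 13) does not reach this height (z outside [11, 15]); Subtracting the remaining from the first: starting from the r=6.5 cylinder (119.50 mm²), the 16.5×20.5 cube at (9, -1) misses the remaining region (no effect); the 16×28 cube at (1.5, -1) partially overlaps it — only the 25.38 mm² overlap (of its 448.00 mm²) is removed, clipping the outline — area = 94.12 mm². Overall, the cross-section is a single solid region. Net area = 94.12 mm².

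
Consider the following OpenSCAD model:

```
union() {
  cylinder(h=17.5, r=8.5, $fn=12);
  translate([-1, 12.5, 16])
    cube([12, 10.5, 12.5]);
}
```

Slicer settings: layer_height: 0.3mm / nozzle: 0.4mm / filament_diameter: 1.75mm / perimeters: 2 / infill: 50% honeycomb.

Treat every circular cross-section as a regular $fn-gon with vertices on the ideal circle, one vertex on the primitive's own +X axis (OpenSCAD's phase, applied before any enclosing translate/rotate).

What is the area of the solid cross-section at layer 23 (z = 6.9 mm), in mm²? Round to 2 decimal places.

At z = 6.9 mm: the cylinder: section is a regular 12-gon, circumradius r=8.5 (area = (12/2)·8.500²·sin(360°/12) = 216.75 mm²); the cube at (-1, 12.5) is absent (z outside [16, 28.5]); Taking the union: only the r=8.5 cylinder is present, so the union is just that shape — area = 216.75 mm². Overall, the cross-section is a single solid region. Net area = 216.75 mm².

216.75 mm²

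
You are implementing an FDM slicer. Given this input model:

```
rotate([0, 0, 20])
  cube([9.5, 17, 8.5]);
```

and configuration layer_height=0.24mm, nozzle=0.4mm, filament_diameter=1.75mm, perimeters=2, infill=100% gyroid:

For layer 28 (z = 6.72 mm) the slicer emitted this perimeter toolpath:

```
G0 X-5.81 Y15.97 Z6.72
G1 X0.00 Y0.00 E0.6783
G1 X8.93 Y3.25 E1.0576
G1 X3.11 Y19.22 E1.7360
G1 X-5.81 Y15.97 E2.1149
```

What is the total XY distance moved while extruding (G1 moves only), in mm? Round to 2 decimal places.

Sum the Euclidean lengths of each G1 segment: total = 52.99 mm.

52.99 mm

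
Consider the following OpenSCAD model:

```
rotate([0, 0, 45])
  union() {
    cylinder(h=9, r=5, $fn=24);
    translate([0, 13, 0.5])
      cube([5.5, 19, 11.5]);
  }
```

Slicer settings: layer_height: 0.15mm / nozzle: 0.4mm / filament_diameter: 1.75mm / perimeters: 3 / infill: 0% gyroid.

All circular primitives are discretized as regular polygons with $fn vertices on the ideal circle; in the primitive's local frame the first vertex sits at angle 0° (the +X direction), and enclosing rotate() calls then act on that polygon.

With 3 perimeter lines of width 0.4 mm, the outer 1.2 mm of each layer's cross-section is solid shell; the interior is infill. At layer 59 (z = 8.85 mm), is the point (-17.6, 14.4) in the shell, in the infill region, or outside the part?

outside

At z = 8.85 mm: the r=5 cylinder contributes a regular 24-gon of circumradius 5; the 5.5×19 cube at (0, 13) contributes its full rectangle; Merging all regions: the 2 present regions are separate (no shared area or edge), so areas and boundary lengths simply add and each stays a separate island — 2 connected regions; (rotated 45° about Z; rotation is an isometry so areas/perimeters/island counts are preserved). Overall, the cross-section has 2 separate islands. Undo the 45° rotation: the query point maps to (-2.263, 22.627) in the un-rotated model frame. The nearest boundary edge runs (0.00, 13.00)→(0.00, 32.00); distance from the point to it = 2.26 mm. The point is not inside any of the regions above, so it lies outside the cross-section (2.26 mm from the nearest boundary).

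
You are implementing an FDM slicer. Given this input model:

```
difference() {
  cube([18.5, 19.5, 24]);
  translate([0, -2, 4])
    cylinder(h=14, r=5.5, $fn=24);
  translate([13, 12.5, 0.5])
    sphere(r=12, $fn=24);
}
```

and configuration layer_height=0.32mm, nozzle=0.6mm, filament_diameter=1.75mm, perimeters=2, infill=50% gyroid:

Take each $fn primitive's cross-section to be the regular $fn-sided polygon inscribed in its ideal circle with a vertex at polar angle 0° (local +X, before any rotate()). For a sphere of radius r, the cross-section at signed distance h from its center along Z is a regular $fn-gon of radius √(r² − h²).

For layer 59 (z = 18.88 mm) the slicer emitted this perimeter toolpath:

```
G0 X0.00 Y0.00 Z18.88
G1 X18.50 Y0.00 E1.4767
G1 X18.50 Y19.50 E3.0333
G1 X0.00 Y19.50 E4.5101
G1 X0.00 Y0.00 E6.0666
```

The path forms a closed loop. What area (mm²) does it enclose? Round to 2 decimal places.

360.75 mm²

Apply the shoelace formula to the sequence of (X, Y) vertices; enclosed area = 360.75 mm².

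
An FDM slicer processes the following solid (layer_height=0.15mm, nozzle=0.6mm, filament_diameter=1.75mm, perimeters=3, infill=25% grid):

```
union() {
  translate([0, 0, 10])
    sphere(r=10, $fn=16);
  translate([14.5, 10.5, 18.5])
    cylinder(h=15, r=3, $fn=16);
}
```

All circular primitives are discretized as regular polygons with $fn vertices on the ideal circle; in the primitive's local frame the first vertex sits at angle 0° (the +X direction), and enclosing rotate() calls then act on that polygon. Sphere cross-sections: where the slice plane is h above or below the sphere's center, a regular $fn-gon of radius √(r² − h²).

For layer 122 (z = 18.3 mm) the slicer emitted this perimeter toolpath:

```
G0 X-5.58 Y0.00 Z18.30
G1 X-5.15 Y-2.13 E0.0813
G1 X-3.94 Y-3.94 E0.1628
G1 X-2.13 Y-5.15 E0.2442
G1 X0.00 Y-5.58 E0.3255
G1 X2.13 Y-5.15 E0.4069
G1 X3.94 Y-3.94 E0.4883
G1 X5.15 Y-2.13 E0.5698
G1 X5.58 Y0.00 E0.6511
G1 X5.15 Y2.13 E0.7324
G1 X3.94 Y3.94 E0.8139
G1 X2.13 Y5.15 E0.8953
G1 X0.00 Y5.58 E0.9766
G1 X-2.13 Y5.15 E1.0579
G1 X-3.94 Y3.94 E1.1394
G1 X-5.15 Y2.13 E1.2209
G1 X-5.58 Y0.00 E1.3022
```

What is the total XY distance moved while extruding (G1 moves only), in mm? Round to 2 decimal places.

34.80 mm

Sum the Euclidean lengths of each G1 segment: total = 34.80 mm.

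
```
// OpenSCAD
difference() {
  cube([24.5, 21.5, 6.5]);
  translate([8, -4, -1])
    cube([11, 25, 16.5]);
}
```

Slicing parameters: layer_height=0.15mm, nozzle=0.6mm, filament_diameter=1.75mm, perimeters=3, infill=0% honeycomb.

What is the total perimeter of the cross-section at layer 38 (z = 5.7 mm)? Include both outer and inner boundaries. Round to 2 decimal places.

134.00 mm

At z = 5.7 mm: the cube (footprint 24.5×21.5) is included at this height (perimeter 92.00 mm); the cube at (8, -4) (footprint 11×25) is included at this height (perimeter 72.00 mm); Subtracting the remaining from the first: starting from the 24.5×21.5 cube, the 11×25 cube at (8, -4) partially overlaps it — only the 231.00 mm² overlap (of its 275.00 mm²) is removed, clipping the outline — boundary = 134.00 mm. Overall, the cross-section is a single solid region. Total boundary length (outer) = 134.00 mm.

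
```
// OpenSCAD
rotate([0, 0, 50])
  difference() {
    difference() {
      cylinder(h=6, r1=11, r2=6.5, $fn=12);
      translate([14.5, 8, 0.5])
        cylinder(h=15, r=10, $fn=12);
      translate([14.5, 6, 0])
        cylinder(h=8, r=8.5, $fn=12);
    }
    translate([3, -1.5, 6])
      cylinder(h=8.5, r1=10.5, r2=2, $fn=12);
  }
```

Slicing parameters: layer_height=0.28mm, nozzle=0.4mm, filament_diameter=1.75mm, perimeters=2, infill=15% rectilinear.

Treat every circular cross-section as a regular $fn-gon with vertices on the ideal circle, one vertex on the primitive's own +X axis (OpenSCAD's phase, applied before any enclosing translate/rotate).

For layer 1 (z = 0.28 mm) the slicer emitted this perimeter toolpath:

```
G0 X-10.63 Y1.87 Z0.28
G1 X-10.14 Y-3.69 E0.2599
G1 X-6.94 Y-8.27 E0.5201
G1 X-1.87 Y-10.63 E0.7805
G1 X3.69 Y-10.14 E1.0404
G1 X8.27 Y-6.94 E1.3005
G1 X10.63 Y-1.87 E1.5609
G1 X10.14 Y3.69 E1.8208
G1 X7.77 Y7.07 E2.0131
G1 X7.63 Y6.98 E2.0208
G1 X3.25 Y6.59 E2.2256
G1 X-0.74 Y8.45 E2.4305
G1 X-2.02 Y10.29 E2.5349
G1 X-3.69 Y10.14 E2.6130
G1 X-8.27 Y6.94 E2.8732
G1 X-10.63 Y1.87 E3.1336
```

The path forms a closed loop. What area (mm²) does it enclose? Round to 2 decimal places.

327.21 mm²

Apply the shoelace formula to the sequence of (X, Y) vertices; enclosed area = 327.21 mm².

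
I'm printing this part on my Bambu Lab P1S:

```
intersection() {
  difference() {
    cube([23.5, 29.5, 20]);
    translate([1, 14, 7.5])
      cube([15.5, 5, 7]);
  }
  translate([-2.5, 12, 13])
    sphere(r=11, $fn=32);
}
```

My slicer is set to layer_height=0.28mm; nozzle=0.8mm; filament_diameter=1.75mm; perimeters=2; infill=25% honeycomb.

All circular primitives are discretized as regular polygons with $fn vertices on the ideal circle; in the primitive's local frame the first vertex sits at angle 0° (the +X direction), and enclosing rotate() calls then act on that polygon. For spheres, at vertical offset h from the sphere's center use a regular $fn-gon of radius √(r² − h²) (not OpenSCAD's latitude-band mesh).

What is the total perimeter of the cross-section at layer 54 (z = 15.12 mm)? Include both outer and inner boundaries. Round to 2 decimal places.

At z = 15.12 mm: the 23.5×29.5 cube contributes its full rectangle (perimeter 106.00 mm); the cube at (1, 14) is absent (z outside [7.5, 14.5]); Taking the first minus the rest: none of the subtracted shapes is present at this height, so the 23.5×29.5 cube is unchanged — boundary = 106.00 mm; the sphere at (-2.5, 12): section is a regular 32-gon, circumradius = √(r²−h²) = √(11²−2.12²) = 10.794 (perimeter = 2·32·10.794·sin(180°/32) = 67.71 mm); After intersecting: the r=11 sphere at (-2.5, 12) partially overlaps that combined region; clipping to the common part keeps 128.51 mm² — boundary = 49.73 mm. Overall, the cross-section is a single solid region. Total boundary length (outer) = 49.73 mm.

49.73 mm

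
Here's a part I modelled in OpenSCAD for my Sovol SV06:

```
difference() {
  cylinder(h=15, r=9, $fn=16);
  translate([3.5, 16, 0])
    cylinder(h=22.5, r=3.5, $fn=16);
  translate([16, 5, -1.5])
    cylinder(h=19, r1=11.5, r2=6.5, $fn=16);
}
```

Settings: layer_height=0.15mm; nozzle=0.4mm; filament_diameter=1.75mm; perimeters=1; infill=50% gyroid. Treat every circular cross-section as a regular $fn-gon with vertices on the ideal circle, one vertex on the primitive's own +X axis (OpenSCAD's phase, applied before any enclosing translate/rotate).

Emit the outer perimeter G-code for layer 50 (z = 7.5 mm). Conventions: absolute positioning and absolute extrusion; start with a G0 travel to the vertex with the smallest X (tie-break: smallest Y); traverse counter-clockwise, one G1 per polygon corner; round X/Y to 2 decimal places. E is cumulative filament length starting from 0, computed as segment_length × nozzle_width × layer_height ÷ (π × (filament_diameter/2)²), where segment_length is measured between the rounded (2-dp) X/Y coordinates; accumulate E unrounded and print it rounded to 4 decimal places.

At z = 7.5 mm: the r=9 cylinder contributes a regular 16-gon of circumradius 9; the r=3.5 cylinder at (3.5, 16) contributes a regular 16-gon of circumradius 3.5; the cone at (16, 5) (r1=11.5→r2=6.5) has section circumradius 9.132 here — a regular 16-gon; Subtracting the remaining from the first: starting from the r=9 cylinder, the r=3.5 cylinder at (3.5, 16) misses the remaining region (no effect); the cone at (16, 5) partially overlaps it — only the 4.79 mm² overlap (of its 255.28 mm²) is removed, clipping the outline — 1 connected region. The outline is a single polygon with 18 vertices. Extrusion per mm of travel: 0.4 × 0.15 / (π × 0.875²) = 0.024945. Accumulating E over each segment gives final E = 1.4008.

G0 X-9.00 Y0.00 Z7.50
G1 X-8.31 Y-3.44 E0.0875
G1 X-6.36 Y-6.36 E0.1751
G1 X-3.44 Y-8.31 E0.2627
G1 X0.00 Y-9.00 E0.3502
G1 X3.44 Y-8.31 E0.4377
G1 X6.36 Y-6.36 E0.5253
G1 X8.31 Y-3.44 E0.6129
G1 X8.90 Y-0.50 E0.6877
G1 X7.56 Y1.51 E0.7480
G1 X6.87 Y5.00 E0.8367
G1 X6.96 Y5.47 E0.8487
G1 X6.36 Y6.36 E0.8754
G1 X3.44 Y8.31 E0.9630
G1 X0.00 Y9.00 E1.0505
G1 X-3.44 Y8.31 E1.1381
G1 X-6.36 Y6.36 E1.2257
G1 X-8.31 Y3.44 E1.3132
G1 X-9.00 Y0.00 E1.4008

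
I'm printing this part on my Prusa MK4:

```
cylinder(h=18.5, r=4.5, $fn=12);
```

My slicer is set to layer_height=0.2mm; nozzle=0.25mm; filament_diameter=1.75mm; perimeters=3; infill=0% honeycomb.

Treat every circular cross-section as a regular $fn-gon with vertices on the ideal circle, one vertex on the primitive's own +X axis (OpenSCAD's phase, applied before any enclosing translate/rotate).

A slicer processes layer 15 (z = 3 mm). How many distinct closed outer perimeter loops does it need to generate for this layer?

At z = 3 mm: the r=4.5 cylinder contributes a regular 12-gon of circumradius 4.5. The result has 1 disconnected region.

1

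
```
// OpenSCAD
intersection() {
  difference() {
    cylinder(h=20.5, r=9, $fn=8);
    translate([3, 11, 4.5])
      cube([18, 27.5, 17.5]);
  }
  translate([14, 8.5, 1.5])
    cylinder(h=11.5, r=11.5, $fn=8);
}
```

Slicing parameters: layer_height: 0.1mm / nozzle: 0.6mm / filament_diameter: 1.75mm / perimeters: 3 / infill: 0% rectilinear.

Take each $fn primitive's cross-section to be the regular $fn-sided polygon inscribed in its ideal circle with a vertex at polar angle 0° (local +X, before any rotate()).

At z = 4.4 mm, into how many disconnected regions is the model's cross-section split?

1

At z = 4.4 mm: the r=9 cylinder gives a regular 8-gon of circumradius 9 (constant along its height); the cube at (3, 11) is not intersected at this z (z outside [4.5, 22]); After the difference (first − rest): none of the subtracted shapes is present at this height, so the r=9 cylinder is unchanged — 1 connected region; the r=11.5 cylinder at (14, 8.5) gives a regular 8-gon of circumradius 11.5 (constant along its height); After intersecting: the r=11.5 cylinder at (14, 8.5) partially overlaps that combined region; clipping to the common part keeps 21.93 mm² — 1 connected region. The result has 1 disconnected region.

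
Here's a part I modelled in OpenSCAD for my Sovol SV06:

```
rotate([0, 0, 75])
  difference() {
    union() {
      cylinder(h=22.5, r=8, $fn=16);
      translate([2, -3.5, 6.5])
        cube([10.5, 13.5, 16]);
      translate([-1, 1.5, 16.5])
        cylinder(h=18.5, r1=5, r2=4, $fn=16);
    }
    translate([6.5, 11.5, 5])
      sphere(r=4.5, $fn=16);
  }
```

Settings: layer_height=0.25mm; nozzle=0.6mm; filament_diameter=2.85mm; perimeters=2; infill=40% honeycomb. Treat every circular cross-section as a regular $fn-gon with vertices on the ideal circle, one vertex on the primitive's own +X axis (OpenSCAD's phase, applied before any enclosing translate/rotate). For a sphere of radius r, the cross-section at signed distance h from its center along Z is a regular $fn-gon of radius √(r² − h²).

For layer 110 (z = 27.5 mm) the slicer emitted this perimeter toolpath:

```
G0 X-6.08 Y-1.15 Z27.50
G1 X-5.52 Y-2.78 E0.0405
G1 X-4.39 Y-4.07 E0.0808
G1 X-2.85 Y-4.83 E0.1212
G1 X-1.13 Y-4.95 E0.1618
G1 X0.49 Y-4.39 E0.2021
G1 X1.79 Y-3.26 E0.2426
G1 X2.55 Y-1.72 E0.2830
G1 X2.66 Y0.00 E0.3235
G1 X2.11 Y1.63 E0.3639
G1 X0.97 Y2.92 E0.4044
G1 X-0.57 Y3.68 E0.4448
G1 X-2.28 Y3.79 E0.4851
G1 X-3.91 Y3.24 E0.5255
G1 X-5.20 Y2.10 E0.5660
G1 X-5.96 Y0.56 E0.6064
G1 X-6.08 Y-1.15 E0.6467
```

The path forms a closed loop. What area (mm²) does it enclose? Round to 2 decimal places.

Apply the shoelace formula to the sequence of (X, Y) vertices; enclosed area = 59.42 mm².

59.42 mm²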